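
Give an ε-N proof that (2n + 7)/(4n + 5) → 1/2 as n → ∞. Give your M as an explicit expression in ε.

Fix ε > 0. For n ≥ 1, |(2n + 7)/(4n + 5) − (1/2)| = |18|/(4(4n + 5)) = 18/(4(4n + 5)).
Since 4n + 5 ≥ 4n for n ≥ 1, this is ≤ 18/(4·4n) = (9/8)/n.
So |(2n + 7)/(4n + 5) − (1/2)| < ε whenever n > (9/8)/ε.
Take M = (9/8)/ε. If n > M then |(2n + 7)/(4n + 5) − (1/2)| ≤ (9/8)/n < ε.

M = (9/8)/ε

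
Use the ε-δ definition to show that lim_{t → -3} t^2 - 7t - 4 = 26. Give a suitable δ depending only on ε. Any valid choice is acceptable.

Let ε > 0 be given. We want δ > 0 such that 0 < |t + 3| < δ implies |(t^2 - 7t - 4) − 26| < ε.
(t^2 - 7t - 4) − 26 = t^2 - 7t - 30 = (t + 3)(t - 10).
So |(t^2 - 7t - 4) − 26| = |t + 3|·|t - 10|.
Assume first that |t + 3| < 1, so |t| < 4. Then |t - 10| ≤ 4 + 10 = 14.
Hence |(t^2 - 7t - 4) − 26| ≤ 14|t + 3| < ε provided |t + 3| < ε/14.
Take δ = min(1, ε/14). Then 0 < |t + 3| < δ gives both |t + 3| < 1 and |t + 3| < ε/14, so |(t^2 - 7t - 4) − 26| < ε.

δ = min(1, ε/14)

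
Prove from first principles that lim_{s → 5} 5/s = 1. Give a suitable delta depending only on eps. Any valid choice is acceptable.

delta = min(5/2, (5/2)eps)

Let eps > 0. We seek delta > 0 such that 0 < |s − 5| < delta implies |5/s − 1| < eps.
|5/s − 1| = 5·|5 − s|/(5·|s|) = 5|s − 5|/(5|s|).
Restrict delta ≤ 5/2. Then |s − 5| < 5/2 gives |s| > 5/2, so 5|s| > 25/2.
Then |5/s − 1| < 5|s − 5|/(25/2), which is < eps when |s − 5| < (5/2)eps.
Take delta = min(5/2, (5/2)eps). Then 0 < |s − 5| < delta gives both |s − 5| < 5/2 and |s − 5| < (5/2)eps, so |5/s − 1| < eps.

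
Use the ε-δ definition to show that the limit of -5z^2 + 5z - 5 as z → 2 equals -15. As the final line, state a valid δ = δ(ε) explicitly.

δ = min(1, ε/20)

Suppose ε > 0. We want δ > 0 such that 0 < |z − 2| < δ implies |(-5z^2 + 5z - 5) + 15| < ε.
(-5z^2 + 5z - 5) + 15 = -5z^2 + 5z + 10 = (z − 2)(-5z - 5).
So |(-5z^2 + 5z - 5) + 15| = |z − 2|·|-5z - 5|.
Assume first that |z − 2| < 1, so |z| < 3. Then |-5z - 5| ≤ 5·3 + 5 = 20.
Hence |(-5z^2 + 5z - 5) + 15| ≤ 20|z − 2| < ε provided |z − 2| < ε/20.
Take δ = min(1, ε/20). Then 0 < |z − 2| < δ gives both |z − 2| < 1 and |z − 2| < ε/20, so |(-5z^2 + 5z - 5) + 15| < ε.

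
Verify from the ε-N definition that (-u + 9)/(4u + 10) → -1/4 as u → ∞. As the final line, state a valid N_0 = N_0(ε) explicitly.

Let ε > 0. We seek N_0 > 0 such that u > N_0 implies |(-u + 9)/(4u + 10) + 1/4| < ε.
(-u + 9)/(4u + 10) + 1/4 = (4(-u + 9) − (-1)(4u + 10)) / (4(4u + 10)) = 46/(4(4u + 10)).
For u > 0 we have 4u + 10 > 4u, so |(-u + 9)/(4u + 10) + 1/4| = 46/(4(4u + 10)) < 46/(4·4u) = (23/8)/u.
Thus |(-u + 9)/(4u + 10) + 1/4| < ε whenever u > (23/8)/ε.
Take N_0 = (23/8)/ε. If u > N_0 then |(-u + 9)/(4u + 10) + 1/4| < (23/8)/u < ε.

N_0 = (23/8)/ε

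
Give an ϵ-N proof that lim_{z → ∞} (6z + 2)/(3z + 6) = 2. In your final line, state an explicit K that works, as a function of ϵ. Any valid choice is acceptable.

Suppose ϵ > 0. We seek K > 0 such that z > K implies |(6z + 2)/(3z + 6) − 2| < ϵ.
(6z + 2)/(3z + 6) − 2 = (3(6z + 2) − 6(3z + 6)) / (3(3z + 6)) = -30/(3(3z + 6)).
For z > 0 we have 3z + 6 > 3z, so |(6z + 2)/(3z + 6) − 2| = 30/(3(3z + 6)) < 30/(3·3z) = (10/3)/z.
Thus |(6z + 2)/(3z + 6) − 2| < ϵ whenever z > (10/3)/ϵ.
Take K = (10/3)/ϵ. If z > K then |(6z + 2)/(3z + 6) − 2| < (10/3)/z < ϵ.

K = (10/3)/ϵ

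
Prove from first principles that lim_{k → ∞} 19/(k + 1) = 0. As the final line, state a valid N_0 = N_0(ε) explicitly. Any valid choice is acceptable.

N_0 = 19/ε

Let ε > 0. For k ≥ 1, |19/(k + 1) − 0| = 19/(k + 1) ≤ 19/k.
We need 19/k < ε, i.e. k > 19/ε.
Take N_0 = 19/ε. If k > N_0 then |19/(k + 1)| ≤ 19/k < ε.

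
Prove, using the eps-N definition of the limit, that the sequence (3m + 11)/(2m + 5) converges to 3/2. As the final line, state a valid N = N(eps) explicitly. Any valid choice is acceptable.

Suppose eps > 0. For m ≥ 1, |(3m + 11)/(2m + 5) − (3/2)| = |7|/(2(2m + 5)) = 7/(2(2m + 5)).
Since 2m + 5 ≥ 2m for m ≥ 1, this is ≤ 7/(2·2m) = (7/4)/m.
So |(3m + 11)/(2m + 5) − (3/2)| < eps whenever m > (7/4)/eps.
Take N = (7/4)/eps. If m > N then |(3m + 11)/(2m + 5) − (3/2)| ≤ (7/4)/m < eps.

N = (7/4)/eps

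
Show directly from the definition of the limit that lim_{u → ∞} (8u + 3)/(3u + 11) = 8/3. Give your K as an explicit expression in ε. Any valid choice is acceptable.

K = (79/9)/ε

Suppose ε > 0. We seek K > 0 such that u > K implies |(8u + 3)/(3u + 11) − (8/3)| < ε.
(8u + 3)/(3u + 11) − (8/3) = (3(8u + 3) − 8(3u + 11)) / (3(3u + 11)) = -79/(3(3u + 11)).
For u > 0 we have 3u + 11 > 3u, so |(8u + 3)/(3u + 11) − (8/3)| = 79/(3(3u + 11)) < 79/(3·3u) = (79/9)/u.
Thus |(8u + 3)/(3u + 11) − (8/3)| < ε whenever u > (79/9)/ε.
Take K = (79/9)/ε. If u > K then |(8u + 3)/(3u + 11) − (8/3)| < (79/9)/u < ε.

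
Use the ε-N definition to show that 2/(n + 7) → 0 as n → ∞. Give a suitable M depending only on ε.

M = 2/ε

Suppose ε > 0. For n ≥ 1, |2/(n + 7) − 0| = 2/(n + 7) ≤ 2/n.
We need 2/n < ε, i.e. n > 2/ε.
Take M = 2/ε. If n > M then |2/(n + 7)| ≤ 2/n < ε.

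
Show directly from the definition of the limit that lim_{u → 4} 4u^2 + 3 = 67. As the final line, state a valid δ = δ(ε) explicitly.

δ = min(1, ε/36)

Let ε > 0. We want δ > 0 such that 0 < |u − 4| < δ implies |(4u^2 + 3) − 67| < ε.
(4u^2 + 3) − 67 = 4u^2 - 64 = (u − 4)(4u + 16).
So |(4u^2 + 3) − 67| = |u − 4|·|4u + 16|.
Require δ ≤ 1. Then |u − 4| < 1 gives |u| < 5, and by the triangle inequality |4u + 16| ≤ 4·5 + 16 = 36.
Hence |(4u^2 + 3) − 67| ≤ 36|u − 4| < ε provided |u − 4| < ε/36.
Choosing δ = min(1, ε/36) ensures both conditions, hence |(4u^2 + 3) − 67| < ε.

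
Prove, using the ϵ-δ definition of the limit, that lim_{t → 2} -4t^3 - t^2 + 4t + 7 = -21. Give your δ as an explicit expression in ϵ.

δ = min(1, ϵ/77)

Let ϵ > 0. We want δ > 0 such that 0 < |t − 2| < δ implies |(-4t^3 - t^2 + 4t + 7) + 21| < ϵ.
(-4t^3 - t^2 + 4t + 7) + 21 = -4t^3 - t^2 + 4t + 28 = (t − 2)(-4t^2 - 9t - 14).
So |(-4t^3 - t^2 + 4t + 7) + 21| = |t − 2|·|-4t^2 - 9t - 14|.
Require δ ≤ 1. Then |t − 2| < 1 gives |t| < 3, and by the triangle inequality |-4t^2 - 9t - 14| ≤ 4·3^2 + 9·3 + 14 = 77.
Hence |(-4t^3 - t^2 + 4t + 7) + 21| ≤ 77|t − 2| < ϵ provided |t − 2| < ϵ/77.
Take δ = min(1, ϵ/77). Then 0 < |t − 2| < δ gives both |t − 2| < 1 and |t − 2| < ϵ/77, so |(-4t^3 - t^2 + 4t + 7) + 21| < ϵ.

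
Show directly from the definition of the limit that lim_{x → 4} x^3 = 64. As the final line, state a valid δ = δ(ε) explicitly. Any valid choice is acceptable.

Let ε > 0 be given. We seek δ > 0 with 0 < |x − 4| < δ ⇒ |x^3 − 64| < ε.
Factor: x^3 − 64 = (x − 4)(x^2 + 4x + 16), so |x^3 − 64| = |x − 4|·|x^2 + 4x + 16|.
Restrict δ ≤ 1. Then |x − 4| < 1 gives |x| < 5, so by the triangle inequality |x^2 + 4x + 16| ≤ 5^2 + 4·5 + 16 = 61.
Hence |x^3 − 64| ≤ 61|x − 4|, which is < ε once |x − 4| < ε/61.
Take δ = min(1, ε/61). If 0 < |x − 4| < δ then both bounds hold and |x^3 − 64| ≤ 61|x − 4| < 61·(ε/61) = ε.

δ = min(1, ε/61)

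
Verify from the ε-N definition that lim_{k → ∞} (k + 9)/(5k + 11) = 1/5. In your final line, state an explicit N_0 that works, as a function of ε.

N_0 = (34/25)/ε

Let ε > 0 be given. For k ≥ 1, |(k + 9)/(5k + 11) − (1/5)| = |34|/(5(5k + 11)) = 34/(5(5k + 11)).
Since 5k + 11 ≥ 5k for k ≥ 1, this is ≤ 34/(5·5k) = (34/25)/k.
So |(k + 9)/(5k + 11) − (1/5)| < ε whenever k > (34/25)/ε.
Take N_0 = (34/25)/ε. If k > N_0 then |(k + 9)/(5k + 11) − (1/5)| ≤ (34/25)/k < ε.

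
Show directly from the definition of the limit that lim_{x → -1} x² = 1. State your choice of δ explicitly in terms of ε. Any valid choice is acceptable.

δ = min(1, ε/3)

Let ε > 0 be given. We seek δ > 0 with 0 < |x + 1| < δ ⇒ |x² − 1| < ε.
Factor: x² − 1 = (x + 1)(x - 1), so |x² − 1| = |x + 1|·|x - 1|.
Impose δ ≤ 1 so that |x| < 2; then |x - 1| ≤ 3.
Hence |x² − 1| ≤ 3|x + 1|, which is < ε once |x + 1| < ε/3.
Take δ = min(1, ε/3). If 0 < |x + 1| < δ then both bounds hold and |x² − 1| ≤ 3|x + 1| < 3·(ε/3) = ε.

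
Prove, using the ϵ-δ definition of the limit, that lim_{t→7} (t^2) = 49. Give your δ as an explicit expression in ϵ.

δ = min(1, ϵ/15)

Fix ϵ > 0. We seek δ > 0 with 0 < |t − 7| < δ ⇒ |t^2 − 49| < ϵ.
Factor: t^2 − 49 = (t − 7)(t + 7), so |t^2 − 49| = |t − 7|·|t + 7|.
Impose δ ≤ 1 so that |t| < 8; then |t + 7| ≤ 15.
Hence |t^2 − 49| ≤ 15|t − 7|, which is < ϵ once |t − 7| < ϵ/15.
Take δ = min(1, ϵ/15). If 0 < |t − 7| < δ then both bounds hold and |t^2 − 49| ≤ 15|t − 7| < 15·(ϵ/15) = ϵ.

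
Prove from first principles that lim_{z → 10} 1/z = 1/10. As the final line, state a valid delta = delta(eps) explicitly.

Fix eps > 0. We seek delta > 0 such that 0 < |z − 10| < delta implies |1/z − (1/10)| < eps.
|1/z − (1/10)| = |10 − z|/(10·|z|) = |z − 10|/(10|z|).
Require delta ≤ 5 so that |z| > 10 − 5 = 5, hence 10|z| > 50.
Then |1/z − (1/10)| < |z − 10|/50, which is < eps when |z − 10| < 50eps.
Take delta = min(5, 50eps). Then 0 < |z − 10| < delta gives both |z − 10| < 5 and |z − 10| < 50eps, so |1/z − (1/10)| < eps.

delta = min(5, 50eps)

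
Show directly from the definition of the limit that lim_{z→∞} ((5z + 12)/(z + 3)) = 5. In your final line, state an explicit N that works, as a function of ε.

Let ε > 0 be given. We seek N > 0 such that z > N implies |(5z + 12)/(z + 3) − 5| < ε.
(5z + 12)/(z + 3) − 5 = ((5z + 12) − 5(z + 3)) / ((z + 3)) = -3/((z + 3)).
For z > 0 we have z + 3 > z, so |(5z + 12)/(z + 3) − 5| = 3/((z + 3)) < 3/(z) = 3/z.
Thus |(5z + 12)/(z + 3) − 5| < ε whenever z > 3/ε.
Take N = 3/ε. If z > N then |(5z + 12)/(z + 3) − 5| < 3/z < ε.

N = 3/ε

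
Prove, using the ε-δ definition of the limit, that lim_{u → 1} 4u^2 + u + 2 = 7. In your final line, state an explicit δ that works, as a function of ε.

δ = min(1, ε/13)

Suppose ε > 0. We want δ > 0 such that 0 < |u − 1| < δ implies |(4u^2 + u + 2) − 7| < ε.
(4u^2 + u + 2) − 7 = 4u^2 + u - 5 = (u − 1)(4u + 5).
So |(4u^2 + u + 2) − 7| = |u − 1|·|4u + 5|.
Require δ ≤ 1. Then |u − 1| < 1 gives |u| < 2, and by the triangle inequality |4u + 5| ≤ 4·2 + 5 = 13.
Hence |(4u^2 + u + 2) − 7| ≤ 13|u − 1| < ε provided |u − 1| < ε/13.
Choosing δ = min(1, ε/13) ensures both conditions, hence |(4u^2 + u + 2) − 7| < ε.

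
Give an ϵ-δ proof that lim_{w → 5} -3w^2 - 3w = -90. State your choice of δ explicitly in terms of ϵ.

Suppose ϵ > 0. We want δ > 0 such that 0 < |w − 5| < δ implies |(-3w^2 - 3w) + 90| < ϵ.
(-3w^2 - 3w) + 90 = -3w^2 - 3w + 90 = (w − 5)(-3w - 18).
So |(-3w^2 - 3w) + 90| = |w − 5|·|-3w - 18|.
Require δ ≤ 2. Then |w − 5| < 2 gives |w| < 7, and by the triangle inequality |-3w - 18| ≤ 3·7 + 18 = 39.
Hence |(-3w^2 - 3w) + 90| ≤ 39|w − 5| < ϵ provided |w − 5| < ϵ/39.
Take δ = min(2, ϵ/39). Then 0 < |w − 5| < δ gives both |w − 5| < 2 and |w − 5| < ϵ/39, so |(-3w^2 - 3w) + 90| < ϵ.

δ = min(2, ϵ/39)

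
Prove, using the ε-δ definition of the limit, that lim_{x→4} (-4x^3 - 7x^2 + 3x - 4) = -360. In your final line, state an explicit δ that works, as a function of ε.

Fix ε > 0. We want δ > 0 such that 0 < |x − 4| < δ implies |(-4x^3 - 7x^2 + 3x - 4) + 360| < ε.
(-4x^3 - 7x^2 + 3x - 4) + 360 = -4x^3 - 7x^2 + 3x + 356 = (x − 4)(-4x^2 - 23x - 89).
So |(-4x^3 - 7x^2 + 3x - 4) + 360| = |x − 4|·|-4x^2 - 23x - 89|.
Assume first that |x − 4| < 2, so |x| < 6. Then |-4x^2 - 23x - 89| ≤ 4·6^2 + 23·6 + 89 = 371.
Hence |(-4x^3 - 7x^2 + 3x - 4) + 360| ≤ 371|x − 4| < ε provided |x − 4| < ε/371.
Take δ = min(2, ε/371). Then 0 < |x − 4| < δ gives both |x − 4| < 2 and |x − 4| < ε/371, so |(-4x^3 - 7x^2 + 3x - 4) + 360| < ε.

δ = min(2, ε/371)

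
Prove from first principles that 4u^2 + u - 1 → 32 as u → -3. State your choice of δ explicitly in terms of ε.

δ = min(1, ε/27)

Let ε > 0 be given. We want δ > 0 such that 0 < |u + 3| < δ implies |(4u^2 + u - 1) − 32| < ε.
(4u^2 + u - 1) − 32 = 4u^2 + u - 33 = (u + 3)(4u - 11).
So |(4u^2 + u - 1) − 32| = |u + 3|·|4u - 11|.
Require δ ≤ 1. Then |u + 3| < 1 gives |u| < 4, and by the triangle inequality |4u - 11| ≤ 4·4 + 11 = 27.
Hence |(4u^2 + u - 1) − 32| ≤ 27|u + 3| < ε provided |u + 3| < ε/27.
Choosing δ = min(1, ε/27) ensures both conditions, hence |(4u^2 + u - 1) − 32| < ε.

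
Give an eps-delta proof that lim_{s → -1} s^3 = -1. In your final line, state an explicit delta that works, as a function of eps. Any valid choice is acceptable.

delta = min(1, eps/7)

Suppose eps > 0. We seek delta > 0 with 0 < |s + 1| < delta ⇒ |s^3 + 1| < eps.
Factor: s^3 + 1 = (s + 1)(s^2 - s + 1), so |s^3 + 1| = |s + 1|·|s^2 - s + 1|.
Restrict delta ≤ 1. Then |s + 1| < 1 gives |s| < 2, so by the triangle inequality |s^2 - s + 1| ≤ 2^2 + 2 + 1 = 7.
Hence |s^3 + 1| ≤ 7|s + 1|, which is < eps once |s + 1| < eps/7.
Take delta = min(1, eps/7). If 0 < |s + 1| < delta then both bounds hold and |s^3 + 1| ≤ 7|s + 1| < 7·(eps/7) = eps.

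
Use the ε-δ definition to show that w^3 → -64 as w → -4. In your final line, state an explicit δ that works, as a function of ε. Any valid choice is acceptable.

δ = min(2, ε/76)

Fix ε > 0. We seek δ > 0 with 0 < |w + 4| < δ ⇒ |w^3 + 64| < ε.
Factor: w^3 + 64 = (w + 4)(w^2 - 4w + 16), so |w^3 + 64| = |w + 4|·|w^2 - 4w + 16|.
Impose δ ≤ 2 so that |w| < 6; then |w^2 - 4w + 16| ≤ 76.
Hence |w^3 + 64| ≤ 76|w + 4|, which is < ε once |w + 4| < ε/76.
Take δ = min(2, ε/76). If 0 < |w + 4| < δ then both bounds hold and |w^3 + 64| ≤ 76|w + 4| < 76·(ε/76) = ε.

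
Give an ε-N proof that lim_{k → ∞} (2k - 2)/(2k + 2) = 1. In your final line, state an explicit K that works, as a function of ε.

K = 2/ε

Fix ε > 0. For k ≥ 1, |(2k - 2)/(2k + 2) − 1| = |-8|/(2(2k + 2)) = 8/(2(2k + 2)).
Since 2k + 2 ≥ 2k for k ≥ 1, this is ≤ 8/(2·2k) = 2/k.
So |(2k - 2)/(2k + 2) − 1| < ε whenever k > 2/ε.
Take K = 2/ε. If k > K then |(2k - 2)/(2k + 2) − 1| ≤ 2/k < ε.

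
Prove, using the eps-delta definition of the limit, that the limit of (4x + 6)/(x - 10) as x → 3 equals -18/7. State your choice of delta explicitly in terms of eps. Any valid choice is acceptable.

Let eps > 0 be given. We want delta > 0 with 0 < |x − 3| < delta ⇒ |(4x + 6)/(x - 10) + 18/7| < eps.
Combining over a common denominator, (4x + 6)/(x - 10) + 18/7 = [(4x + 6)·(-7) − 18·(x - 10)] / [(-7)·(x - 10)] = -46(x − 3) / ((-7)(x - 10)).
So |(4x + 6)/(x - 10) + 18/7| = 46|x − 3| / (7·|x − 10|).
Require delta ≤ 7/2, so |x − 10| ≥ |-7| − |x − 3| > 7 − 7/2 = 7/2.
Hence |(4x + 6)/(x - 10) + 18/7| < 46|x − 3|/(7·(7/2)) = (92/49)|x − 3|, which is < eps once |x − 3| < (49/92)eps.
Take delta = min(7/2, (49/92)eps). Then 0 < |x − 3| < delta forces both bounds, so |(4x + 6)/(x - 10) + 18/7| < eps.

delta = min(7/2, (49/92)eps)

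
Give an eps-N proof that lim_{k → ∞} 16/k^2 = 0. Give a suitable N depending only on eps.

Let eps > 0 be given. For k ≥ 1, |16/k^2 − 0| = 16/k^2.
16/k^2 < eps ⇔ k^2 > 16/eps ⇔ k > (16/eps)^{1/2}.
Take N = (16/eps)^{1/2}. Then k > N implies 16/k^2 < eps.

N = (16/eps)^{1/2}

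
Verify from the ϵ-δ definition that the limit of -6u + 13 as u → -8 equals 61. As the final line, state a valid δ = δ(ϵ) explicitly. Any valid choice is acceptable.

Let ϵ > 0. We need δ > 0 so that 0 < |u + 8| < δ implies |(-6u + 13) − 61| < ϵ.
|(-6u + 13) − 61| = |-6u - 48| = 6|u + 8|.
Thus it suffices that |u + 8| < ϵ/6.
Choosing δ = ϵ/6 gives |(-6u + 13) − 61| = 6|u + 8| < ϵ whenever |u + 8| < δ.

δ = ϵ/6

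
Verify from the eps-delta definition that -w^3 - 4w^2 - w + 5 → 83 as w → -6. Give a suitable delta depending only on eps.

delta = min(1, eps/76)

Suppose eps > 0. We want delta > 0 such that 0 < |w + 6| < delta implies |(-w^3 - 4w^2 - w + 5) − 83| < eps.
(-w^3 - 4w^2 - w + 5) − 83 = -w^3 - 4w^2 - w - 78 = (w + 6)(-w^2 + 2w - 13).
So |(-w^3 - 4w^2 - w + 5) − 83| = |w + 6|·|-w^2 + 2w - 13|.
Assume first that |w + 6| < 1, so |w| < 7. Then |-w^2 + 2w - 13| ≤ 7^2 + 2·7 + 13 = 76.
Hence |(-w^3 - 4w^2 - w + 5) − 83| ≤ 76|w + 6| < eps provided |w + 6| < eps/76.
Take delta = min(1, eps/76). Then 0 < |w + 6| < delta gives both |w + 6| < 1 and |w + 6| < eps/76, so |(-w^3 - 4w^2 - w + 5) − 83| < eps.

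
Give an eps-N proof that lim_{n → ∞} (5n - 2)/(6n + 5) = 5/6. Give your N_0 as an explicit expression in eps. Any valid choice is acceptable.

N_0 = (37/36)/eps

Suppose eps > 0. For n ≥ 1, |(5n - 2)/(6n + 5) − (5/6)| = |-37|/(6(6n + 5)) = 37/(6(6n + 5)).
Since 6n + 5 ≥ 6n for n ≥ 1, this is ≤ 37/(6·6n) = (37/36)/n.
So |(5n - 2)/(6n + 5) − (5/6)| < eps whenever n > (37/36)/eps.
Take N_0 = (37/36)/eps. If n > N_0 then |(5n - 2)/(6n + 5) − (5/6)| ≤ (37/36)/n < eps.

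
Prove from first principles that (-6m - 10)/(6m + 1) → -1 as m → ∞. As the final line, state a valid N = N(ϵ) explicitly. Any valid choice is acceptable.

N = (3/2)/ϵ

Suppose ϵ > 0. For m ≥ 1, |(-6m - 10)/(6m + 1) + 1| = |-54|/(6(6m + 1)) = 54/(6(6m + 1)).
Since 6m + 1 ≥ 6m for m ≥ 1, this is ≤ 54/(6·6m) = (3/2)/m.
So |(-6m - 10)/(6m + 1) + 1| < ϵ whenever m > (3/2)/ϵ.
Take N = (3/2)/ϵ. If m > N then |(-6m - 10)/(6m + 1) + 1| ≤ (3/2)/m < ϵ.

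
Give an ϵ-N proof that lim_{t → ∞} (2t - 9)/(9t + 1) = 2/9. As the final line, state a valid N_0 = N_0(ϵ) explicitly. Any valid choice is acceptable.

N_0 = (83/81)/ϵ

Let ϵ > 0 be given. We seek N_0 > 0 such that t > N_0 implies |(2t - 9)/(9t + 1) − (2/9)| < ϵ.
(2t - 9)/(9t + 1) − (2/9) = (9(2t - 9) − 2(9t + 1)) / (9(9t + 1)) = -83/(9(9t + 1)).
For t > 0 we have 9t + 1 > 9t, so |(2t - 9)/(9t + 1) − (2/9)| = 83/(9(9t + 1)) < 83/(9·9t) = (83/81)/t.
Thus |(2t - 9)/(9t + 1) − (2/9)| < ϵ whenever t > (83/81)/ϵ.
Take N_0 = (83/81)/ϵ. If t > N_0 then |(2t - 9)/(9t + 1) − (2/9)| < (83/81)/t < ϵ.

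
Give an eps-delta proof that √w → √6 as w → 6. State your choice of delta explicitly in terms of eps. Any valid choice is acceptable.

Fix eps > 0. We want delta > 0 such that 0 < |w − 6| < delta implies |√w − √6| < eps.
Rationalise: √w − √6 = (w − 6)/(√w + √6), so |√w − √6| = |w − 6|/(√w + √6).
Restrict delta ≤ 6 so that |w − 6| < 6 forces w > 0, and then √w + √6 > √6.
Hence |√w − √6| < |w − 6|/√6, which is < eps once |w − 6| < √6·eps.
Take delta = min(6, √6·eps). If 0 < |w − 6| < delta then w > 0 and |√w − √6| < |w − 6|/√6 < eps.

delta = min(6, √6·eps)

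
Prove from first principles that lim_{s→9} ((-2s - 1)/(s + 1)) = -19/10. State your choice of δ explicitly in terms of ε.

δ = min(5, 50ε)

Let ε > 0 be given. We want δ > 0 with 0 < |s − 9| < δ ⇒ |(-2s - 1)/(s + 1) + 19/10| < ε.
Combining over a common denominator, (-2s - 1)/(s + 1) + 19/10 = [(-2s - 1)·10 − (-19)·(s + 1)] / [10·(s + 1)] = -1(s − 9) / (10(s + 1)).
So |(-2s - 1)/(s + 1) + 19/10| = |s − 9| / (10·|s + 1|).
Require δ ≤ 5, so |s + 1| ≥ |10| − |s − 9| > 10 − 5 = 5.
Hence |(-2s - 1)/(s + 1) + 19/10| < |s − 9|/(10·5) = (1/50)|s − 9|, which is < ε once |s − 9| < 50ε.
Take δ = min(5, 50ε). Then 0 < |s − 9| < δ forces both bounds, so |(-2s - 1)/(s + 1) + 19/10| < ε.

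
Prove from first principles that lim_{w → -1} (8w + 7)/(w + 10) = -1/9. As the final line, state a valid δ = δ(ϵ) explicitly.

Fix ϵ > 0. We want δ > 0 with 0 < |w + 1| < δ ⇒ |(8w + 7)/(w + 10) + 1/9| < ϵ.
Combining over a common denominator, (8w + 7)/(w + 10) + 1/9 = [(8w + 7)·9 − (-1)·(w + 10)] / [9·(w + 10)] = 73(w + 1) / (9(w + 10)).
So |(8w + 7)/(w + 10) + 1/9| = 73|w + 1| / (9·|w + 10|).
Require δ ≤ 9/2, so |w + 10| ≥ |9| − |w + 1| > 9 − 9/2 = 9/2.
Hence |(8w + 7)/(w + 10) + 1/9| < 73|w + 1|/(9·(9/2)) = (146/81)|w + 1|, which is < ϵ once |w + 1| < (81/146)ϵ.
Take δ = min(9/2, (81/146)ϵ). Then 0 < |w + 1| < δ forces both bounds, so |(8w + 7)/(w + 10) + 1/9| < ϵ.

δ = min(9/2, (81/146)ϵ)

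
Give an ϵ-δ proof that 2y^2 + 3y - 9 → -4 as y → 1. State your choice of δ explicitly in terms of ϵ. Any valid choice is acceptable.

δ = min(1, ϵ/9)

Fix ϵ > 0. We want δ > 0 such that 0 < |y − 1| < δ implies |(2y^2 + 3y - 9) + 4| < ϵ.
(2y^2 + 3y - 9) + 4 = 2y^2 + 3y - 5 = (y − 1)(2y + 5).
So |(2y^2 + 3y - 9) + 4| = |y − 1|·|2y + 5|.
Require δ ≤ 1. Then |y − 1| < 1 gives |y| < 2, and by the triangle inequality |2y + 5| ≤ 2·2 + 5 = 9.
Hence |(2y^2 + 3y - 9) + 4| ≤ 9|y − 1| < ϵ provided |y − 1| < ϵ/9.
Choosing δ = min(1, ϵ/9) ensures both conditions, hence |(2y^2 + 3y - 9) + 4| < ϵ.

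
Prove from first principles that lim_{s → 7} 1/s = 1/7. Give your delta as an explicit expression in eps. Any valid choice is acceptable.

Let eps > 0 be given. We seek delta > 0 such that 0 < |s − 7| < delta implies |1/s − (1/7)| < eps.
|1/s − (1/7)| = |7 − s|/(7·|s|) = |s − 7|/(7|s|).
Require delta ≤ 7/2 so that |s| > 7 − 7/2 = 7/2, hence 7|s| > 49/2.
Then |1/s − (1/7)| < |s − 7|/(49/2), which is < eps when |s − 7| < (49/2)eps.
Take delta = min(7/2, (49/2)eps). Then 0 < |s − 7| < delta gives both |s − 7| < 7/2 and |s − 7| < (49/2)eps, so |1/s − (1/7)| < eps.

delta = min(7/2, (49/2)eps)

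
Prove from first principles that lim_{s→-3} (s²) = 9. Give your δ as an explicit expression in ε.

δ = min(2, ε/8)

Fix ε > 0. We seek δ > 0 with 0 < |s + 3| < δ ⇒ |s² − 9| < ε.
Factor: s² − 9 = (s + 3)(s - 3), so |s² − 9| = |s + 3|·|s - 3|.
Impose δ ≤ 2 so that |s| < 5; then |s - 3| ≤ 8.
Hence |s² − 9| ≤ 8|s + 3|, which is < ε once |s + 3| < ε/8.
Take δ = min(2, ε/8). If 0 < |s + 3| < δ then both bounds hold and |s² − 9| ≤ 8|s + 3| < 8·(ε/8) = ε.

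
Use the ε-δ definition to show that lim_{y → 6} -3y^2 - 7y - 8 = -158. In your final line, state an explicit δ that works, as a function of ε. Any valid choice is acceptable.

δ = min(2, ε/49)

Let ε > 0. We want δ > 0 such that 0 < |y − 6| < δ implies |(-3y^2 - 7y - 8) + 158| < ε.
(-3y^2 - 7y - 8) + 158 = -3y^2 - 7y + 150 = (y − 6)(-3y - 25).
So |(-3y^2 - 7y - 8) + 158| = |y − 6|·|-3y - 25|.
Require δ ≤ 2. Then |y − 6| < 2 gives |y| < 8, and by the triangle inequality |-3y - 25| ≤ 3·8 + 25 = 49.
Hence |(-3y^2 - 7y - 8) + 158| ≤ 49|y − 6| < ε provided |y − 6| < ε/49.
Choosing δ = min(2, ε/49) ensures both conditions, hence |(-3y^2 - 7y - 8) + 158| < ε.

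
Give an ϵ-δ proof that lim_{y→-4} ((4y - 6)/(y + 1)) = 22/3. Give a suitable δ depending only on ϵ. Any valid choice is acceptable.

δ = min(3/2, (9/20)ϵ)

Let ϵ > 0. We want δ > 0 with 0 < |y + 4| < δ ⇒ |(4y - 6)/(y + 1) − (22/3)| < ϵ.
Combining over a common denominator, (4y - 6)/(y + 1) − (22/3) = [(4y - 6)·(-3) − (-22)·(y + 1)] / [(-3)·(y + 1)] = 10(y + 4) / ((-3)(y + 1)).
So |(4y - 6)/(y + 1) − (22/3)| = 10|y + 4| / (3·|y + 1|).
Require δ ≤ 3/2, so |y + 1| ≥ |-3| − |y + 4| > 3 − 3/2 = 3/2.
Hence |(4y - 6)/(y + 1) − (22/3)| < 10|y + 4|/(3·(3/2)) = (20/9)|y + 4|, which is < ϵ once |y + 4| < (9/20)ϵ.
Take δ = min(3/2, (9/20)ϵ). Then 0 < |y + 4| < δ forces both bounds, so |(4y - 6)/(y + 1) − (22/3)| < ϵ.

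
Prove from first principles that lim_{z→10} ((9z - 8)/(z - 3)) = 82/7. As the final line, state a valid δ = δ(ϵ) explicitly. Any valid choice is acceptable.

Fix ϵ > 0. We want δ > 0 with 0 < |z − 10| < δ ⇒ |(9z - 8)/(z - 3) − (82/7)| < ϵ.
Combining over a common denominator, (9z - 8)/(z - 3) − (82/7) = [(9z - 8)·7 − 82·(z - 3)] / [7·(z - 3)] = -19(z − 10) / (7(z - 3)).
So |(9z - 8)/(z - 3) − (82/7)| = 19|z − 10| / (7·|z − 3|).
Require δ ≤ 7/2, so |z − 3| ≥ |7| − |z − 10| > 7 − 7/2 = 7/2.
Hence |(9z - 8)/(z - 3) − (82/7)| < 19|z − 10|/(7·(7/2)) = (38/49)|z − 10|, which is < ϵ once |z − 10| < (49/38)ϵ.
Take δ = min(7/2, (49/38)ϵ). Then 0 < |z − 10| < δ forces both bounds, so |(9z - 8)/(z - 3) − (82/7)| < ϵ.

δ = min(7/2, (49/38)ϵ)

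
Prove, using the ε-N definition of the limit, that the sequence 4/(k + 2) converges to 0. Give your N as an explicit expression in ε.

N = 4/ε

Let ε > 0 be given. For k ≥ 1, |4/(k + 2) − 0| = 4/(k + 2) ≤ 4/k.
We need 4/k < ε, i.e. k > 4/ε.
Take N = 4/ε. If k > N then |4/(k + 2)| ≤ 4/k < ε.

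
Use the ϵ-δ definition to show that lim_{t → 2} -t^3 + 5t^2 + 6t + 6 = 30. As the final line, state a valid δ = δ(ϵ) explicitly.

δ = min(2, ϵ/40)

Fix ϵ > 0. We want δ > 0 such that 0 < |t − 2| < δ implies |(-t^3 + 5t^2 + 6t + 6) − 30| < ϵ.
(-t^3 + 5t^2 + 6t + 6) − 30 = -t^3 + 5t^2 + 6t - 24 = (t − 2)(-t^2 + 3t + 12).
So |(-t^3 + 5t^2 + 6t + 6) − 30| = |t − 2|·|-t^2 + 3t + 12|.
Assume first that |t − 2| < 2, so |t| < 4. Then |-t^2 + 3t + 12| ≤ 4^2 + 3·4 + 12 = 40.
Hence |(-t^3 + 5t^2 + 6t + 6) − 30| ≤ 40|t − 2| < ϵ provided |t − 2| < ϵ/40.
Take δ = min(2, ϵ/40). Then 0 < |t − 2| < δ gives both |t − 2| < 2 and |t − 2| < ϵ/40, so |(-t^3 + 5t^2 + 6t + 6) − 30| < ϵ.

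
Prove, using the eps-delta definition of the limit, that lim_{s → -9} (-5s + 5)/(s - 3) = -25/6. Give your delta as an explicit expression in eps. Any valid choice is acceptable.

delta = min(6, (36/5)eps)

Suppose eps > 0. We want delta > 0 with 0 < |s + 9| < delta ⇒ |(-5s + 5)/(s - 3) + 25/6| < eps.
Combining over a common denominator, (-5s + 5)/(s - 3) + 25/6 = [(-5s + 5)·(-12) − 50·(s - 3)] / [(-12)·(s - 3)] = 10(s + 9) / ((-12)(s - 3)).
So |(-5s + 5)/(s - 3) + 25/6| = 10|s + 9| / (12·|s − 3|).
Require delta ≤ 6, so |s − 3| ≥ |-12| − |s + 9| > 12 − 6 = 6.
Hence |(-5s + 5)/(s - 3) + 25/6| < 10|s + 9|/(12·6) = (5/36)|s + 9|, which is < eps once |s + 9| < (36/5)eps.
Take delta = min(6, (36/5)eps). Then 0 < |s + 9| < delta forces both bounds, so |(-5s + 5)/(s - 3) + 25/6| < eps.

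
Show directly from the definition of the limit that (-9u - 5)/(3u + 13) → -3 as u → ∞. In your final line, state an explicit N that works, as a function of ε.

Let ε > 0. We seek N > 0 such that u > N implies |(-9u - 5)/(3u + 13) + 3| < ε.
(-9u - 5)/(3u + 13) + 3 = (3(-9u - 5) − (-9)(3u + 13)) / (3(3u + 13)) = 102/(3(3u + 13)).
For u > 0 we have 3u + 13 > 3u, so |(-9u - 5)/(3u + 13) + 3| = 102/(3(3u + 13)) < 102/(3·3u) = (34/3)/u.
Thus |(-9u - 5)/(3u + 13) + 3| < ε whenever u > (34/3)/ε.
Take N = (34/3)/ε. If u > N then |(-9u - 5)/(3u + 13) + 3| < (34/3)/u < ε.

N = (34/3)/ε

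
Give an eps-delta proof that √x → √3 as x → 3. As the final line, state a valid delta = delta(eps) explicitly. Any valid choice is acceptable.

delta = min(3, √3·eps)

Let eps > 0. We want delta > 0 such that 0 < |x − 3| < delta implies |√x − √3| < eps.
Multiplying by the conjugate, |√x − √3| = |x − 3|/(√x + √3).
Restrict delta ≤ 3 so that |x − 3| < 3 forces x > 0, and then √x + √3 > √3.
Hence |√x − √3| < |x − 3|/√3, which is < eps once |x − 3| < √3·eps.
Take delta = min(3, √3·eps). If 0 < |x − 3| < delta then x > 0 and |√x − √3| < |x − 3|/√3 < eps.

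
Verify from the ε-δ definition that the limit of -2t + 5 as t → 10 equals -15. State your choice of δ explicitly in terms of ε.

δ = ε/2

Let ε > 0. We need δ > 0 so that 0 < |t − 10| < δ implies |(-2t + 5) + 15| < ε.
|(-2t + 5) + 15| = |-2t + 20| = 2|t − 10|.
So 2|t − 10| < ε exactly when |t − 10| < ε/2.
Choosing δ = ε/2 gives |(-2t + 5) + 15| = 2|t − 10| < ε whenever |t − 10| < δ.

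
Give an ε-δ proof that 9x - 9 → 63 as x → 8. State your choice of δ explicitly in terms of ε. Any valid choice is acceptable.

δ = ε/9

Let ε > 0. We need δ > 0 so that 0 < |x − 8| < δ implies |(9x - 9) − 63| < ε.
|(9x - 9) − 63| = |9x - 72| = 9|x − 8|.
So 9|x − 8| < ε exactly when |x − 8| < ε/9.
Take δ = ε/9. If 0 < |x − 8| < δ then |(9x - 9) − 63| = 9|x − 8| < 9·(ε/9) = ε.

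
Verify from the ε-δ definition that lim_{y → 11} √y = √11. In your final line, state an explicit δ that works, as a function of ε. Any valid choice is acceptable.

δ = min(11, √11·ε)

Let ε > 0. We want δ > 0 such that 0 < |y − 11| < δ implies |√y − √11| < ε.
Rationalise: √y − √11 = (y − 11)/(√y + √11), so |√y − √11| = |y − 11|/(√y + √11).
Restrict δ ≤ 11 so that |y − 11| < 11 forces y > 0, and then √y + √11 > √11.
Hence |√y − √11| < |y − 11|/√11, which is < ε once |y − 11| < √11·ε.
Take δ = min(11, √11·ε). If 0 < |y − 11| < δ then y > 0 and |√y − √11| < |y − 11|/√11 < ε.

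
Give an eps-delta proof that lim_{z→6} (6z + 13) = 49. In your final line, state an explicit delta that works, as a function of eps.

delta = eps/6

Suppose eps > 0. We need delta > 0 so that 0 < |z − 6| < delta implies |(6z + 13) − 49| < eps.
|(6z + 13) − 49| = |6z - 36| = 6|z − 6|.
So 6|z − 6| < eps exactly when |z − 6| < eps/6.
Take delta = eps/6. If 0 < |z − 6| < delta then |(6z + 13) − 49| = 6|z − 6| < 6·(eps/6) = eps.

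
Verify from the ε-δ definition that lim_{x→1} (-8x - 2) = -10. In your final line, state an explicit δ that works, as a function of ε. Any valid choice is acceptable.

δ = ε/8

Suppose ε > 0. We need δ > 0 so that 0 < |x − 1| < δ implies |(-8x - 2) + 10| < ε.
Since (-8x - 2) + 10 = -8(x − 1), we have |(-8x - 2) + 10| = 8|x − 1|.
So 8|x − 1| < ε exactly when |x − 1| < ε/8.
Choosing δ = ε/8 gives |(-8x - 2) + 10| = 8|x − 1| < ε whenever |x − 1| < δ.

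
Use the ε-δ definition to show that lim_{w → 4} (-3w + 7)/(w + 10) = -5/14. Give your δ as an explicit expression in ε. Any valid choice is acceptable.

Fix ε > 0. We want δ > 0 with 0 < |w − 4| < δ ⇒ |(-3w + 7)/(w + 10) + 5/14| < ε.
Combining over a common denominator, (-3w + 7)/(w + 10) + 5/14 = [(-3w + 7)·14 − (-5)·(w + 10)] / [14·(w + 10)] = -37(w − 4) / (14(w + 10)).
So |(-3w + 7)/(w + 10) + 5/14| = 37|w − 4| / (14·|w + 10|).
Require δ ≤ 7, so |w + 10| ≥ |14| − |w − 4| > 14 − 7 = 7.
Hence |(-3w + 7)/(w + 10) + 5/14| < 37|w − 4|/(14·7) = (37/98)|w − 4|, which is < ε once |w − 4| < (98/37)ε.
Take δ = min(7, (98/37)ε). Then 0 < |w − 4| < δ forces both bounds, so |(-3w + 7)/(w + 10) + 5/14| < ε.

δ = min(7, (98/37)ε)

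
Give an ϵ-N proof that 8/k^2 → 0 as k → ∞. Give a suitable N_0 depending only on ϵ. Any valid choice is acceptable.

Let ϵ > 0. For k ≥ 1, |8/k^2 − 0| = 8/k^2.
8/k^2 < ϵ ⇔ k^2 > 8/ϵ ⇔ k > (8/ϵ)^{1/2}.
Take N_0 = (8/ϵ)^{1/2}. Then k > N_0 implies 8/k^2 < ϵ.

N_0 = (8/ϵ)^{1/2}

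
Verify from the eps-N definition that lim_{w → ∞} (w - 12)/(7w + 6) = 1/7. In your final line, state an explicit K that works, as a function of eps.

K = (90/49)/eps

Fix eps > 0. We seek K > 0 such that w > K implies |(w - 12)/(7w + 6) − (1/7)| < eps.
(w - 12)/(7w + 6) − (1/7) = (7(w - 12) − (7w + 6)) / (7(7w + 6)) = -90/(7(7w + 6)).
For w > 0 we have 7w + 6 > 7w, so |(w - 12)/(7w + 6) − (1/7)| = 90/(7(7w + 6)) < 90/(7·7w) = (90/49)/w.
Thus |(w - 12)/(7w + 6) − (1/7)| < eps whenever w > (90/49)/eps.
Take K = (90/49)/eps. If w > K then |(w - 12)/(7w + 6) − (1/7)| < (90/49)/w < eps.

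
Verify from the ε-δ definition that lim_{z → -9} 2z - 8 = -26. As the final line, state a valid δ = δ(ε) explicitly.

δ = ε/2

Fix ε > 0. We need δ > 0 so that 0 < |z + 9| < δ implies |(2z - 8) + 26| < ε.
|(2z - 8) + 26| = |2z + 18| = 2|z + 9|.
So 2|z + 9| < ε exactly when |z + 9| < ε/2.
Choosing δ = ε/2 gives |(2z - 8) + 26| = 2|z + 9| < ε whenever |z + 9| < δ.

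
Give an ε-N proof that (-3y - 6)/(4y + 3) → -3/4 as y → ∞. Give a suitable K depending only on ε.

K = (15/16)/ε

Let ε > 0. We seek K > 0 such that y > K implies |(-3y - 6)/(4y + 3) + 3/4| < ε.
(-3y - 6)/(4y + 3) + 3/4 = (4(-3y - 6) − (-3)(4y + 3)) / (4(4y + 3)) = -15/(4(4y + 3)).
For y > 0 we have 4y + 3 > 4y, so |(-3y - 6)/(4y + 3) + 3/4| = 15/(4(4y + 3)) < 15/(4·4y) = (15/16)/y.
Thus |(-3y - 6)/(4y + 3) + 3/4| < ε whenever y > (15/16)/ε.
Take K = (15/16)/ε. If y > K then |(-3y - 6)/(4y + 3) + 3/4| < (15/16)/y < ε.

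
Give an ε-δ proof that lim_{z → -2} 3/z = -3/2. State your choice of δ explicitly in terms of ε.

δ = min(1, (2/3)ε)

Fix ε > 0. We seek δ > 0 such that 0 < |z + 2| < δ implies |3/z + 3/2| < ε.
|3/z + 3/2| = 3·|-2 − z|/(2·|z|) = 3|z + 2|/(2|z|).
Restrict δ ≤ 1. Then |z + 2| < 1 gives |z| > 1, so 2|z| > 2.
Then |3/z + 3/2| < 3|z + 2|/2, which is < ε when |z + 2| < (2/3)ε.
Take δ = min(1, (2/3)ε). Then 0 < |z + 2| < δ gives both |z + 2| < 1 and |z + 2| < (2/3)ε, so |3/z + 3/2| < ε.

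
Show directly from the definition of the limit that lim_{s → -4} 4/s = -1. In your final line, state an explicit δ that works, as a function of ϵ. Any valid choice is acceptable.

δ = min(2, 2ϵ)

Let ϵ > 0 be given. We seek δ > 0 such that 0 < |s + 4| < δ implies |4/s + 1| < ϵ.
|4/s + 1| = 4·|-4 − s|/(4·|s|) = 4|s + 4|/(4|s|).
Restrict δ ≤ 2. Then |s + 4| < 2 gives |s| > 2, so 4|s| > 8.
Then |4/s + 1| < 4|s + 4|/8, which is < ϵ when |s + 4| < 2ϵ.
Take δ = min(2, 2ϵ). Then 0 < |s + 4| < δ gives both |s + 4| < 2 and |s + 4| < 2ϵ, so |4/s + 1| < ϵ.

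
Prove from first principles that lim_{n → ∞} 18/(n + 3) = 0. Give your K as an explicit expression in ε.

Suppose ε > 0. For n ≥ 1, |18/(n + 3) − 0| = 18/(n + 3) ≤ 18/n.
We need 18/n < ε, i.e. n > 18/ε.
Take K = 18/ε. If n > K then |18/(n + 3)| ≤ 18/n < ε.

K = 18/ε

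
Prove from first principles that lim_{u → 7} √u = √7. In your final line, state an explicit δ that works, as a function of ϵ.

δ = min(7, √7·ϵ)

Fix ϵ > 0. We want δ > 0 such that 0 < |u − 7| < δ implies |√u − √7| < ϵ.
Multiplying by the conjugate, |√u − √7| = |u − 7|/(√u + √7).
Restrict δ ≤ 7 so that |u − 7| < 7 forces u > 0, and then √u + √7 > √7.
Hence |√u − √7| < |u − 7|/√7, which is < ϵ once |u − 7| < √7·ϵ.
Take δ = min(7, √7·ϵ). If 0 < |u − 7| < δ then u > 0 and |√u − √7| < |u − 7|/√7 < ϵ.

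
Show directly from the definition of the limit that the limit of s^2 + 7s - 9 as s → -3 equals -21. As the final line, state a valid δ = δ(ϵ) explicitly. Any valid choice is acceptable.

δ = min(2, ϵ/9)

Let ϵ > 0 be given. We want δ > 0 such that 0 < |s + 3| < δ implies |(s^2 + 7s - 9) + 21| < ϵ.
(s^2 + 7s - 9) + 21 = s^2 + 7s + 12 = (s + 3)(s + 4).
So |(s^2 + 7s - 9) + 21| = |s + 3|·|s + 4|.
Assume first that |s + 3| < 2, so |s| < 5. Then |s + 4| ≤ 5 + 4 = 9.
Hence |(s^2 + 7s - 9) + 21| ≤ 9|s + 3| < ϵ provided |s + 3| < ϵ/9.
Choosing δ = min(2, ϵ/9) ensures both conditions, hence |(s^2 + 7s - 9) + 21| < ϵ.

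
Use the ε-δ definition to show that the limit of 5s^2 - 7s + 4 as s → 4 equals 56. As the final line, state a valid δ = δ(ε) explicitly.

Fix ε > 0. We want δ > 0 such that 0 < |s − 4| < δ implies |(5s^2 - 7s + 4) − 56| < ε.
(5s^2 - 7s + 4) − 56 = 5s^2 - 7s - 52 = (s − 4)(5s + 13).
So |(5s^2 - 7s + 4) − 56| = |s − 4|·|5s + 13|.
Assume first that |s − 4| < 2, so |s| < 6. Then |5s + 13| ≤ 5·6 + 13 = 43.
Hence |(5s^2 - 7s + 4) − 56| ≤ 43|s − 4| < ε provided |s − 4| < ε/43.
Choosing δ = min(2, ε/43) ensures both conditions, hence |(5s^2 - 7s + 4) − 56| < ε.

δ = min(2, ε/43)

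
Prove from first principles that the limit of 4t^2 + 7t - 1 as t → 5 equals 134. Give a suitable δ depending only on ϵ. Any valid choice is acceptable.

δ = min(1, ϵ/51)

Suppose ϵ > 0. We want δ > 0 such that 0 < |t − 5| < δ implies |(4t^2 + 7t - 1) − 134| < ϵ.
(4t^2 + 7t - 1) − 134 = 4t^2 + 7t - 135 = (t − 5)(4t + 27).
So |(4t^2 + 7t - 1) − 134| = |t − 5|·|4t + 27|.
Require δ ≤ 1. Then |t − 5| < 1 gives |t| < 6, and by the triangle inequality |4t + 27| ≤ 4·6 + 27 = 51.
Hence |(4t^2 + 7t - 1) − 134| ≤ 51|t − 5| < ϵ provided |t − 5| < ϵ/51.
Take δ = min(1, ϵ/51). Then 0 < |t − 5| < δ gives both |t − 5| < 1 and |t − 5| < ϵ/51, so |(4t^2 + 7t - 1) − 134| < ϵ.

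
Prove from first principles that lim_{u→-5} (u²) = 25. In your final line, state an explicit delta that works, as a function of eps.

delta = min(2, eps/12)

Let eps > 0 be given. We seek delta > 0 with 0 < |u + 5| < delta ⇒ |u² − 25| < eps.
Factor: u² − 25 = (u + 5)(u - 5), so |u² − 25| = |u + 5|·|u - 5|.
Restrict delta ≤ 2. Then |u + 5| < 2 gives |u| < 7, so by the triangle inequality |u - 5| ≤ 7 + 5 = 12.
Hence |u² − 25| ≤ 12|u + 5|, which is < eps once |u + 5| < eps/12.
Take delta = min(2, eps/12). If 0 < |u + 5| < delta then both bounds hold and |u² − 25| ≤ 12|u + 5| < 12·(eps/12) = eps.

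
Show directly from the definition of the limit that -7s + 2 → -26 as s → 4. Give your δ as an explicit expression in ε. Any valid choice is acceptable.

Fix ε > 0. We need δ > 0 so that 0 < |s − 4| < δ implies |(-7s + 2) + 26| < ε.
|(-7s + 2) + 26| = |-7s + 28| = 7|s − 4|.
So 7|s − 4| < ε exactly when |s − 4| < ε/7.
Take δ = ε/7. If 0 < |s − 4| < δ then |(-7s + 2) + 26| = 7|s − 4| < 7·(ε/7) = ε.

δ = ε/7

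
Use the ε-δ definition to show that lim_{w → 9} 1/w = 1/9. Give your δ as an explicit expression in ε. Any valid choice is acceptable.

δ = min(9/2, (81/2)ε)

Suppose ε > 0. We seek δ > 0 such that 0 < |w − 9| < δ implies |1/w − (1/9)| < ε.
|1/w − (1/9)| = |9 − w|/(9·|w|) = |w − 9|/(9|w|).
Require δ ≤ 9/2 so that |w| > 9 − 9/2 = 9/2, hence 9|w| > 81/2.
Then |1/w − (1/9)| < |w − 9|/(81/2), which is < ε when |w − 9| < (81/2)ε.
Take δ = min(9/2, (81/2)ε). Then 0 < |w − 9| < δ gives both |w − 9| < 9/2 and |w − 9| < (81/2)ε, so |1/w − (1/9)| < ε.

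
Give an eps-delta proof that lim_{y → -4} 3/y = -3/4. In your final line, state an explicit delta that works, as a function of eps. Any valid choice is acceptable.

delta = min(2, (8/3)eps)

Let eps > 0. We seek delta > 0 such that 0 < |y + 4| < delta implies |3/y + 3/4| < eps.
|3/y + 3/4| = 3·|-4 − y|/(4·|y|) = 3|y + 4|/(4|y|).
Restrict delta ≤ 2. Then |y + 4| < 2 gives |y| > 2, so 4|y| > 8.
Then |3/y + 3/4| < 3|y + 4|/8, which is < eps when |y + 4| < (8/3)eps.
Take delta = min(2, (8/3)eps). Then 0 < |y + 4| < delta gives both |y + 4| < 2 and |y + 4| < (8/3)eps, so |3/y + 3/4| < eps.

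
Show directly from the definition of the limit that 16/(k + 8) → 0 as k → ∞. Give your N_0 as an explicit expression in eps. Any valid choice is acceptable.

Let eps > 0. For k ≥ 1, |16/(k + 8) − 0| = 16/(k + 8) ≤ 16/k.
We need 16/k < eps, i.e. k > 16/eps.
Take N_0 = 16/eps. If k > N_0 then |16/(k + 8)| ≤ 16/k < eps.

N_0 = 16/eps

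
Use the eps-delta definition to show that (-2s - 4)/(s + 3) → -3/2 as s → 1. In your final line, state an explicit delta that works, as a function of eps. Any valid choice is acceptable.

delta = min(2, 4eps)

Suppose eps > 0. We want delta > 0 with 0 < |s − 1| < delta ⇒ |(-2s - 4)/(s + 3) + 3/2| < eps.
Combining over a common denominator, (-2s - 4)/(s + 3) + 3/2 = [(-2s - 4)·4 − (-6)·(s + 3)] / [4·(s + 3)] = -2(s − 1) / (4(s + 3)).
So |(-2s - 4)/(s + 3) + 3/2| = 2|s − 1| / (4·|s + 3|).
Require delta ≤ 2, so |s + 3| ≥ |4| − |s − 1| > 4 − 2 = 2.
Hence |(-2s - 4)/(s + 3) + 3/2| < 2|s − 1|/(4·2) = (1/4)|s − 1|, which is < eps once |s − 1| < 4eps.
Take delta = min(2, 4eps). Then 0 < |s − 1| < delta forces both bounds, so |(-2s - 4)/(s + 3) + 3/2| < eps.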